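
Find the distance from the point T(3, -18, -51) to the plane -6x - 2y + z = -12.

21√41/41

Normal vector n = (-6, -2, 1), and n·(3, -18, -51) - (-12) = -21.
|n| = √(36 + 4 + 1) = √41, so the distance is |-21|/√41 = 21√41/41.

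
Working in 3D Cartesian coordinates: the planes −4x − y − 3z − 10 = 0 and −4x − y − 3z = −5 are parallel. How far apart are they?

Both planes have normal n = (−4, −1, −3), |n| = √26. Any point on the first plane is at distance |(-5) − 10|/|n| = 15/√26 = 15√26/26 from the second.

15/√26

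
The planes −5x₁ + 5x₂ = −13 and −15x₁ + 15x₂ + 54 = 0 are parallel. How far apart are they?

√2/2

Divide the second equation by 3 to match normals: −5x₁ + 5x₂ = -18.
Both planes have normal n = (−5, 5, 0), |n| = 5√2. Any point on the first plane is at distance |(-18) − (-13)|/|n| = 5/(5√2) = 1/√2 from the second.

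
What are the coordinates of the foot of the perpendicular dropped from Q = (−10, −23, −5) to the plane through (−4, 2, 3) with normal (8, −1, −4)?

The perpendicular from Q has direction n = (8, −1, −4): r = (−10, −23, −5) + λ(8, −1, −4).
Substitute into the plane: n·(Q + λn) = -46 gives -37 + 81λ = -46, so λ = -1/9.
Foot = (−10, −23, −5) + (-1/9)·(8, −1, −4) = (−98/9, −206/9, −41/9).

(-98/9, -206/9, -41/9)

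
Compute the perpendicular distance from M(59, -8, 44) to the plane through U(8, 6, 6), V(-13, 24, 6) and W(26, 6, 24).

20/11

UV = (-21, 18, 0) and UW = (18, 0, 18), so a normal is n = UV × UW = (324, 378, -324).
Then n·(59, -8, 44) - 2916 = -1080.
|n| = √(104976 + 142884 + 104976) = 594, so the distance is |-1080|/594 = 20/11.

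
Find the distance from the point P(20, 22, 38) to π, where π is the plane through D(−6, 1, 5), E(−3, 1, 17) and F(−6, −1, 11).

DE = (3, 0, 12) and DF = (0, −2, 6), so a normal is n = DE × DF = (24, −18, −6).
Then n·(20, 22, 38) − (−192) = 48.
|n| = √(576 + 324 + 36) = 6√26, so the distance is |48|/(6√26) = 4√26/13.

8/√26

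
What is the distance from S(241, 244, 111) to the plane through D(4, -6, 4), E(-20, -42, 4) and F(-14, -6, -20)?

DE = (-24, -36, 0) and DF = (-18, 0, -24), so a normal is n = DE × DF = (864, -576, -648).
d = |864·241 + (-576)·244 + (-648)·111 − 4320| / √(746496 + 331776 + 419904) = |-8568| / 1224 = 7.

7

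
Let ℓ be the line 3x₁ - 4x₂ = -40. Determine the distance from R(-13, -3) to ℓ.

d = |3·(-13) + (-4)·(-3) − (-40)| / √(9 + 16) = |13|/5 = 13/5.

13/5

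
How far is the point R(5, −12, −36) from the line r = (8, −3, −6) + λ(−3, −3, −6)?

3√14

Direction vector d = (−3, −3, −6).
AP = (−3, −9, −30); AP·d = 216, |AP|² = 990, |d|² = 54.
distance² = |AP|² − (AP·d)²/|d|² = 990 − 46656/54 = 126, so the distance is 3√14.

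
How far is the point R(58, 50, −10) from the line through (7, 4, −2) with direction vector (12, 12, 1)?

Direction vector d = (12, 12, 1).
AP = (51, 46, −8); AP·d = 1156, |AP|² = 4781, |d|² = 289.
distance² = |AP|² − (AP·d)²/|d|² = 4781 − 1336336/289 = 157, so the distance is √157.

√157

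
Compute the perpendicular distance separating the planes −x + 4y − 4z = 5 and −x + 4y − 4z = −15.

20/√33

With common normal n = (−1, 4, −4) (|n| = √33), the distance is |5 − (-15)|/|n| = 20/√33 = 20√33/33.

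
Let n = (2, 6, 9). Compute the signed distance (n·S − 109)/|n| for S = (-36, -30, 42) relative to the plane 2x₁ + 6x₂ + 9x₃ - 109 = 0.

17/11

n·S − 109 = 17.
|n| = 11, so the signed distance is 17/11.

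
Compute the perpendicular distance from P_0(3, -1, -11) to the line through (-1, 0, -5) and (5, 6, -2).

√53

A direction vector is d = (6, 6, 3).
AP = (4, -1, -6), and AP × d = (33, -48, 30).
|AP × d|² = 4293 and |d|² = 81, so the distance is √(4293/81) = √53.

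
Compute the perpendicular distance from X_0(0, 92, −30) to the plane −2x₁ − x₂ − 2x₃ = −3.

d = |(-2)·0 + (-1)·92 + (-2)·(-30) − (-3)| / √(4 + 1 + 4) = |-29| / 3 = 29/3.

29/3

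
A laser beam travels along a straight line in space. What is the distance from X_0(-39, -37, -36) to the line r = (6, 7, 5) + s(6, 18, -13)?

Direction vector d = (6, 18, -13).
AP = (-45, -44, -41); AP·d = -529, |AP|² = 5642, |d|² = 529.
distance² = |AP|² − (AP·d)²/|d|² = 5642 − 279841/529 = 5113, so the distance is √5113.

√5113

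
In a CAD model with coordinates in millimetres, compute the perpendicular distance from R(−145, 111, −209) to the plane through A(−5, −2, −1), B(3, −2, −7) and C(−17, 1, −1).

AB = (8, 0, −6) and AC = (−12, 3, 0), so a normal is n = AB × AC = (18, 72, 24).
n = (18, 72, 24); n·P − (-258) = 624; |n| = 78; distance = 624/78 = 8.

8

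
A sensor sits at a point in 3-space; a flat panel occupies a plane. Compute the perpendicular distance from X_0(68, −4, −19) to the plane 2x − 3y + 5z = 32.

21/√38

Normal vector n = (2, −3, 5), and n·(68, −4, −19) − 32 = 21.
|n| = √(4 + 9 + 25) = √38, so the distance is |21|/√38 = 21/√38.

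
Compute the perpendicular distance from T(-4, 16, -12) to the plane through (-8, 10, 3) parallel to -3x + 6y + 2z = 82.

Parallel planes share the normal n = (-3, 6, 2); since (-8, 10, 3) lies on the plane, its equation is -3x + 6y + 2z = 90.
Then n·(-4, 16, -12) - 90 = -6.
|n| = √(9 + 36 + 4) = 7, so the distance is |-6|/7 = 6/7.

6/7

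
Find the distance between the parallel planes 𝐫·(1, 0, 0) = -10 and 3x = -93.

21

Divide the second equation by 3 to match normals: x = -31.
Both planes have normal n = (1, 0, 0), |n| = 1. Any point on the first plane is at distance |(-31) − (-10)|/|n| = 21/1 = 21 from the second.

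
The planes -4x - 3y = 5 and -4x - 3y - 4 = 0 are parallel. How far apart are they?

1/5

With common normal n = (-4, -3, 0) (|n| = 5), the distance is |5 − 4|/|n| = 1/5.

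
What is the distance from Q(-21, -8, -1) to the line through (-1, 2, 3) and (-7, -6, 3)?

A direction vector is d = (-6, -8, 0).
AP = (-20, -10, -4); AP·d = 200, |AP|² = 516, |d|² = 100.
distance² = |AP|² − (AP·d)²/|d|² = 516 − 40000/100 = 116, so the distance is 2√29.

2√29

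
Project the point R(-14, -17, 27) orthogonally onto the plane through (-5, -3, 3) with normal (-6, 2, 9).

n = (-6, 2, 9), |n|² = 121, and n·R − 51 = 242.
t = 242/121 = 2, so the foot is R − t·n = (-14, -17, 27) − 2·(-6, 2, 9) = (-2, -21, 9).

(-2, -21, 9)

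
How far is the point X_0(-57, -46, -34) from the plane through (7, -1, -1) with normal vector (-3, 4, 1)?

The plane has equation n·(r − (7, -1, -1)) = 0, i.e. n·r = -26.
d = |(-3)·(-57) + 4·(-46) + 1·(-34) − (-26)| / √(9 + 16 + 1) = |-21| / √26 = 21/√26.

21/√26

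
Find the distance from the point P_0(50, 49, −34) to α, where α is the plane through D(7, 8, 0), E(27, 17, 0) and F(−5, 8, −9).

1

DE = (20, 9, 0) and DF = (−12, 0, −9), so a normal is n = DE × DF = (−81, 180, 108).
d = |(-81)·50 + 180·49 + 108·(-34) − 873| / √(6561 + 32400 + 11664) = |225| / 225 = 1.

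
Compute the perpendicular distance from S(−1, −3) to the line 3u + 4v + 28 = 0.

d = |3·(-1) + 4·(-3) − (-28)| / √(9 + 16) = |13|/5 = 13/5.

13/5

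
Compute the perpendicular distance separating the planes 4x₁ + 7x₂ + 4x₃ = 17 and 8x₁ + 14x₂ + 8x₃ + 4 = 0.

19/9

Divide the second equation by 2 to match normals: 4x₁ + 7x₂ + 4x₃ = -2.
Both planes have normal n = (4, 7, 4), |n| = 9. Any point on the first plane is at distance |(-2) − 17|/|n| = 19/9 from the second.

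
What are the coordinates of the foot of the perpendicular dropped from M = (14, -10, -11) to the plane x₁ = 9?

The perpendicular from M has direction n = (1, 0, 0): r = (14, -10, -11) + μ(1, 0, 0).
Substitute into the plane: n·(M + μn) = 9 gives 14 + 1μ = 9, so μ = -5.
Foot = (14, -10, -11) + (-5)·(1, 0, 0) = (9, -10, -11).

(9, -10, -11)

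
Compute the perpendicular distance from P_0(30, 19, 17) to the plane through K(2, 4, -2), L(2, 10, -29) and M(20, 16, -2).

KL = (0, 6, -27) and KM = (18, 12, 0), so a normal is n = KL × KM = (324, -486, -108).
Then n·(30, 19, 17) - (-1080) = -270.
|n| = √(104976 + 236196 + 11664) = 594, so the distance is |-270|/594 = 5/11.

5/11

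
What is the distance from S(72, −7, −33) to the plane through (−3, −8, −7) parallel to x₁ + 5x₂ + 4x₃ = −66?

4√42/7

Parallel planes share the normal n = (1, 5, 4); since (−3, −8, −7) lies on the plane, its equation is x₁ + 5x₂ + 4x₃ = -71.
Then n·(72, −7, −33) − (−71) = −24.
|n| = √(1 + 25 + 16) = √42, so the distance is |-24|/√42 = 4√42/7.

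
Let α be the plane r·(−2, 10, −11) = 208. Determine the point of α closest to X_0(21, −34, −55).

n = (−2, 10, −11), |n|² = 225, and n·X_0 − 208 = 15.
t = 15/225 = 1/15, so the foot is X_0 − t·n = (21, −34, −55) − (1/15)·(−2, 10, −11) = (317/15, −104/3, −814/15).

(317/15, -104/3, -814/15)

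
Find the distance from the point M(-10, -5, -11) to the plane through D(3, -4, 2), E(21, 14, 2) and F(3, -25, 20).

19/11

DE = (18, 18, 0) and DF = (0, -21, 18), so a normal is n = DE × DF = (324, -324, -378).
Then n·(-10, -5, -11) - 1512 = 1026.
|n| = √(104976 + 104976 + 142884) = 594, so the distance is |1026|/594 = 19/11.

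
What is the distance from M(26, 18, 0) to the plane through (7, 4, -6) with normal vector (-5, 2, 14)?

17/15

The plane has equation n·(r − (7, 4, -6)) = 0, i.e. n·r = -111.
Then n·(26, 18, 0) - (-111) = 17.
|n| = √(25 + 4 + 196) = 15, so the distance is |17|/15 = 17/15.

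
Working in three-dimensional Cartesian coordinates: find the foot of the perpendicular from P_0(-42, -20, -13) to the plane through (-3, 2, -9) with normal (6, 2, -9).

n = (6, 2, -9), |n|² = 121, and n·P_0 − 67 = -242.
t = -242/121 = -2, so the foot is P_0 − t·n = (-42, -20, -13) − (-2)·(6, 2, -9) = (-30, -16, -31).

(-30, -16, -31)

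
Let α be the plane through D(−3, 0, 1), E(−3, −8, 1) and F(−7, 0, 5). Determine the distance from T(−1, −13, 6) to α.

DE = (0, −8, 0) and DF = (−4, 0, 4), so a normal is n = DE × DF = (−32, 0, −32).
Then n·(−1, −13, 6) − 64 = −224.
|n| = √(1024 + 0 + 1024) = 32√2, so the distance is |-224|/(32√2) = 7/√2.

7√2/2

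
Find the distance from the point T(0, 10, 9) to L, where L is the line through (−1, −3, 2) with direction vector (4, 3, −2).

Direction vector d = (4, 3, −2).
AP = (1, 13, 7); AP·d = 29, |AP|² = 219, |d|² = 29.
distance² = |AP|² − (AP·d)²/|d|² = 219 − 841/29 = 190, so the distance is √190.

√190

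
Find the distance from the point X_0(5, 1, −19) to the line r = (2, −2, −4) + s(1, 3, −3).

Direction vector d = (1, 3, −3).
AP = (3, 3, −15), and AP × d = (36, −6, 6).
|AP × d|² = 1368 and |d|² = 19, so the distance is √(1368/19) = √72 = 6√2.

6√2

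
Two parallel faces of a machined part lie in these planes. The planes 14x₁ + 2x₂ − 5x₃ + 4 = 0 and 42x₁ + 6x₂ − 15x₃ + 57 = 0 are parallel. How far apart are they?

1

Divide the second equation by 3 to match normals: 14x₁ + 2x₂ − 5x₃ = -19.
With common normal n = (14, 2, −5) (|n| = 15), the distance is |(-4) − (-19)|/|n| = 15/15 = 1.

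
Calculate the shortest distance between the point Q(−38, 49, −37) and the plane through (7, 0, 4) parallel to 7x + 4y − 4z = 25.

Parallel planes share the normal n = (7, 4, −4); since (7, 0, 4) lies on the plane, its equation is 7x + 4y − 4z = 33.
Then n·(−38, 49, −37) − 33 = 45.
|n| = √(49 + 16 + 16) = 9, so the distance is |45|/9 = 5.

5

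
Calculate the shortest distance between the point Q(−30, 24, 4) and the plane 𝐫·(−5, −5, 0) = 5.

5√2/2

d = |(-5)·(-30) + (-5)·24 − 5| / √(25 + 25 + 0) = |25| / (5√2) = 5√2/2.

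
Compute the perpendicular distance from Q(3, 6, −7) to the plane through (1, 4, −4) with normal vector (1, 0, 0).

The plane has equation n·(r − (1, 4, −4)) = 0, i.e. n·r = 1.
n = (1, 0, 0); n·P − 1 = 2; |n| = 1; distance = 2/1 = 2.

2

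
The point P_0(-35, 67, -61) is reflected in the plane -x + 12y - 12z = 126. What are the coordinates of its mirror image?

(-25, -53, 59)

n = (-1, 12, -12), |n|² = 289, n·P_0 − 126 = 1445, so t = 1445/289 = 5.
Foot F = P_0 − 5·n = (-30, 7, -1); the reflection is 2F − P_0 = (-25, -53, 59).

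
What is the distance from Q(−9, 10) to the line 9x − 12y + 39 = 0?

54/5

d = |9·(-9) + (-12)·10 − (-39)| / √(81 + 144) = |-162|/15 = 54/5.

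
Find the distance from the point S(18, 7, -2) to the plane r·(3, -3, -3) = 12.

3√3

Normal vector n = (3, -3, -3), and n·(18, 7, -2) - 12 = 27.
|n| = √(9 + 9 + 9) = 3√3, so the distance is |27|/(3√3) = 3√3.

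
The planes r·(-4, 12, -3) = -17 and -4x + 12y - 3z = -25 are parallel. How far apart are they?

8/13

Both planes have normal n = (-4, 12, -3), |n| = 13. Any point on the first plane is at distance |(-25) − (-17)|/|n| = 8/13 from the second.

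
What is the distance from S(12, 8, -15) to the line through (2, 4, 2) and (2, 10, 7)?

2√86

A direction vector is d = (0, 6, 5).
AP = (10, 4, -17), and AP × d = (122, -50, 60).
|AP × d|² = 20984 and |d|² = 61, so the distance is √(20984/61) = √344 = 2√86.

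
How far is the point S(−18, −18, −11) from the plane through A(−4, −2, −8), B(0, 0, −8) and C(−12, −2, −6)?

AB = (4, 2, 0) and AC = (−8, 0, 2), so a normal is n = AB × AC = (4, −8, 16).
Then n·(−18, −18, −11) − (−128) = 24.
|n| = √(16 + 64 + 256) = 4√21, so the distance is |24|/(4√21) = 6/√21.

2√21/7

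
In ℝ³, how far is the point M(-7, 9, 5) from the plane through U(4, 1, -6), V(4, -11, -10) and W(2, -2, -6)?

17/7

UV = (0, -12, -4) and UW = (-2, -3, 0), so a normal is n = UV × UW = (-12, 8, -24).
Then n·(-7, 9, 5) - 104 = -68.
|n| = √(144 + 64 + 576) = 28, so the distance is |-68|/28 = 17/7.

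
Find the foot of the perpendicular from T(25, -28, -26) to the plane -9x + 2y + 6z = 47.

n = (-9, 2, 6), |n|² = 121, and n·T − 47 = -484.
t = -484/121 = -4, so the foot is T − t·n = (25, -28, -26) − (-4)·(-9, 2, 6) = (-11, -20, -2).

(-11, -20, -2)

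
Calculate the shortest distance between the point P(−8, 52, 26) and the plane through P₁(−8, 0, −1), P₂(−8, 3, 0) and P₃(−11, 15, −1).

P₁P₂ = (0, 3, 1) and P₁P₃ = (−3, 15, 0), so a normal is n = P₁P₂ × P₁P₃ = (−15, −3, 9).
Then n·(−8, 52, 26) − 111 = 87.
|n| = √(225 + 9 + 81) = 3√35, so the distance is |87|/(3√35) = 29/√35.

29√35/35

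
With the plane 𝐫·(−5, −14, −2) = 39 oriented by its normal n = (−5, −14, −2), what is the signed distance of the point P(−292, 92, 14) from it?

7

n·P − 39 = 105.
|n| = 15, so the signed distance is 105/15 = 7.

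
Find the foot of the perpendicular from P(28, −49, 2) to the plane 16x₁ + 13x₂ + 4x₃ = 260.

(44, -36, 6)

n = (16, 13, 4), |n|² = 441, and n·P − 260 = -441.
t = -441/441 = -1, so the foot is P − t·n = (28, −49, 2) − (-1)·(16, 13, 4) = (44, −36, 6).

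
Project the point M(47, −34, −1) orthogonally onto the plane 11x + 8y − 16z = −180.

The perpendicular from M has direction n = (11, 8, −16): r = (47, −34, −1) + t(11, 8, −16).
Substitute into the plane: n·(M + tn) = -180 gives 261 + 441t = -180, so t = -1.
Foot = (47, −34, −1) + (-1)·(11, 8, −16) = (36, −42, 15).

(36, -42, 15)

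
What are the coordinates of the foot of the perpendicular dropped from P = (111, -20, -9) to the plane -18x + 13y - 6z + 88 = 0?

n = (-18, 13, -6), |n|² = 529, and n·P − (-88) = -2116.
t = -2116/529 = -4, so the foot is P − t·n = (111, -20, -9) − (-4)·(-18, 13, -6) = (39, 32, -33).

(39, 32, -33)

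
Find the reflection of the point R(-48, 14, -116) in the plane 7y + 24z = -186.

n = (0, 7, 24), |n|² = 625, n·R − (-186) = -2500, so t = -2500/625 = -4.
Foot F = R − (-4)·n = (-48, 42, -20); the reflection is 2F − R = (-48, 70, 76).

(-48, 70, 76)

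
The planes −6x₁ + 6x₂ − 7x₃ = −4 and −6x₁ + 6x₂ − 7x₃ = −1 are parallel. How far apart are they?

3/11

Both planes have normal n = (−6, 6, −7), |n| = 11. Any point on the first plane is at distance |(-1) − (-4)|/|n| = 3/11 from the second.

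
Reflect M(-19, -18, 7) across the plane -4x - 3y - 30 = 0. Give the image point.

With n = (-4, -3, 0), the signed offset is (n·M − 30)/|n|² = 100/25 = 4.
M' = M − 2t·n = (-19, -18, 7) − 8·(-4, -3, 0) = (13, 6, 7).

(13, 6, 7)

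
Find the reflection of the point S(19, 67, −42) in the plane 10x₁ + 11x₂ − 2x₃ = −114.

(-81, -43, -22)

n = (10, 11, −2), |n|² = 225, n·S − (-114) = 1125, so t = 1125/225 = 5.
Foot F = S − 5·n = (−31, 12, −32); the reflection is 2F − S = (−81, −43, −22).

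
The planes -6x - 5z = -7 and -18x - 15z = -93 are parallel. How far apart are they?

Divide the second equation by 3 to match normals: -6x - 5z = -31.
Both planes have normal n = (-6, 0, -5), |n| = √61. Any point on the first plane is at distance |(-31) − (-7)|/|n| = 24/√61 from the second.

24√61/61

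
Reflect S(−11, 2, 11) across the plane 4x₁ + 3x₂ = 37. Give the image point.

With n = (4, 3, 0), the signed offset is (n·S − 37)/|n|² = -75/25 = -3.
S' = S − 2t·n = (−11, 2, 11) − (-6)·(4, 3, 0) = (13, 20, 11).

(13, 20, 11)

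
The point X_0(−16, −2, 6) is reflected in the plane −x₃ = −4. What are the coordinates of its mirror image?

(-16, -2, 2)

n = (0, 0, −1), |n|² = 1, n·X_0 − (-4) = -2, so t = -2/1 = -2.
Foot F = X_0 − (-2)·n = (−16, −2, 4); the reflection is 2F − X_0 = (−16, −2, 2).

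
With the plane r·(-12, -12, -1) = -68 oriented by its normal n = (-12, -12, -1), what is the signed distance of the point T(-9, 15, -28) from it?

n·T − (-68) = 24.
|n| = 17, so the signed distance is 24/17.

24/17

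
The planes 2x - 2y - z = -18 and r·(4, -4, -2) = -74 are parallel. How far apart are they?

Divide the second equation by 2 to match normals: 2x - 2y - z = -37.
With common normal n = (2, -2, -1) (|n| = 3), the distance is |(-18) − (-37)|/|n| = 19/3.

19/3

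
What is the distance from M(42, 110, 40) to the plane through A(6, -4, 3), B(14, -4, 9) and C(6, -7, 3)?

AB = (8, 0, 6) and AC = (0, -3, 0), so a normal is n = AB × AC = (18, 0, -24).
n = (18, 0, -24); n·P − 36 = -240; |n| = 30; distance = 240/30 = 8.

8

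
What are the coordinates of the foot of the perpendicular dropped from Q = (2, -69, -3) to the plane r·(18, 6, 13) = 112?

n = (18, 6, 13), |n|² = 529, and n·Q − 112 = -529.
t = -529/529 = -1, so the foot is Q − t·n = (2, -69, -3) − (-1)·(18, 6, 13) = (20, -63, 10).

(20, -63, 10)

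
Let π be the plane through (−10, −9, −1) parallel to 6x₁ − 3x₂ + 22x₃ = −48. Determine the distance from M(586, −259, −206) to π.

8

Parallel planes share the normal n = (6, −3, 22); since (−10, −9, −1) lies on the plane, its equation is 6x₁ − 3x₂ + 22x₃ = -55.
n = (6, −3, 22); n·P − (-55) = -184; |n| = 23; distance = 184/23 = 8.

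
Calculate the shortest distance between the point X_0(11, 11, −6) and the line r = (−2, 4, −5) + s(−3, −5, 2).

√67

Direction vector d = (−3, −5, 2).
AP = (13, 7, −1); AP·d = -76, |AP|² = 219, |d|² = 38.
distance² = |AP|² − (AP·d)²/|d|² = 219 − 5776/38 = 67, so the distance is √67.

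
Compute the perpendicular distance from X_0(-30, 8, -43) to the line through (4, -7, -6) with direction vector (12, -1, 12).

Direction vector d = (12, -1, 12).
AP = (-34, 15, -37), and AP × d = (143, -36, -146).
|AP × d|² = 43061 and |d|² = 289, so the distance is √(43061/289) = √149.

√149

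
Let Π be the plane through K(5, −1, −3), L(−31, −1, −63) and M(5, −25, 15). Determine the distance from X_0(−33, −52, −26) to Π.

1

KL = (−36, 0, −60) and KM = (0, −24, 18), so a normal is n = KL × KM = (−1440, 648, 864).
d = |(-1440)·(-33) + 648·(-52) + 864·(-26) − (-10440)| / √(2073600 + 419904 + 746496) = |1800| / 1800 = 1.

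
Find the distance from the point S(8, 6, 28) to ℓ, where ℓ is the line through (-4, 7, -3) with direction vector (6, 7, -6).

Direction vector d = (6, 7, -6).
AP = (12, -1, 31), and AP × d = (-211, 258, 90).
|AP × d|² = 119185 and |d|² = 121, so the distance is √(119185/121) = √985.

√985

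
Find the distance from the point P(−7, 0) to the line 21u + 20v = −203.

d = |21·(-7) + 20·0 − (-203)| / √(441 + 400) = |56|/29 = 56/29.

56/29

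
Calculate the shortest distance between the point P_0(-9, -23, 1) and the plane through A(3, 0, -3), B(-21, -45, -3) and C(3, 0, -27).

4/17

AB = (-24, -45, 0) and AC = (0, 0, -24), so a normal is n = AB × AC = (1080, -576, 0).
d = |1080·(-9) + (-576)·(-23) − 3240| / √(1166400 + 331776 + 0) = |288| / 1224 = 4/17.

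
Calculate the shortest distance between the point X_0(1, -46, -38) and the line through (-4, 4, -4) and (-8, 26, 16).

9

A direction vector is d = (-4, 22, 20).
AP = (5, -50, -34), and AP × d = (-252, 36, -90).
|AP × d|² = 72900 and |d|² = 900, so the distance is √(72900/900) = √81 = 9.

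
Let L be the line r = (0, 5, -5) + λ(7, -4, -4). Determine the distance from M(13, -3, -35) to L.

2√101

Direction vector d = (7, -4, -4).
AP = (13, -8, -30), and AP × d = (-88, -158, 4).
|AP × d|² = 32724 and |d|² = 81, so the distance is √(32724/81) = √404 = 2√101.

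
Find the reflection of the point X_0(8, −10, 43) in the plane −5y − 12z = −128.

(8, -30, -5)

n = (0, −5, −12), |n|² = 169, n·X_0 − (-128) = -338, so t = -338/169 = -2.
Foot F = X_0 − (-2)·n = (8, −20, 19); the reflection is 2F − X_0 = (8, −30, −5).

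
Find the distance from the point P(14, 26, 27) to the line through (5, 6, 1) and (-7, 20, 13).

A direction vector is d = (-12, 14, 12).
AP = (9, 20, 26); AP·d = 484, |AP|² = 1157, |d|² = 484.
distance² = |AP|² − (AP·d)²/|d|² = 1157 − 234256/484 = 673, so the distance is √673.

√673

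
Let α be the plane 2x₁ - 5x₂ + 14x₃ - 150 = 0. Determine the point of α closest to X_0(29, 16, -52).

n = (2, -5, 14), |n|² = 225, and n·X_0 − 150 = -900.
t = -900/225 = -4, so the foot is X_0 − t·n = (29, 16, -52) − (-4)·(2, -5, 14) = (37, -4, 4).

(37, -4, 4)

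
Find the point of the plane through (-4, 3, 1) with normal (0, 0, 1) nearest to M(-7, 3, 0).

The perpendicular from M has direction n = (0, 0, 1): r = (-7, 3, 0) + t(0, 0, 1).
Substitute into the plane: n·(M + tn) = 1 gives 0 + 1t = 1, so t = 1.
Foot = (-7, 3, 0) + 1·(0, 0, 1) = (-7, 3, 1).

(-7, 3, 1)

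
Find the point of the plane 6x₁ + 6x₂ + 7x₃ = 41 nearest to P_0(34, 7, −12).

The perpendicular from P_0 has direction n = (6, 6, 7): r = (34, 7, −12) + μ(6, 6, 7).
Substitute into the plane: n·(P_0 + μn) = 41 gives 162 + 121μ = 41, so μ = -1.
Foot = (34, 7, −12) + (-1)·(6, 6, 7) = (28, 1, −19).

(28, 1, -19)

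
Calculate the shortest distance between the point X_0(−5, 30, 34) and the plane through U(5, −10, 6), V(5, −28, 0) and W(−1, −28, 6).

UV = (0, −18, −6) and UW = (−6, −18, 0), so a normal is n = UV × UW = (−108, 36, −108).
Then n·(−5, 30, 34) − (−1548) = −504.
|n| = √(11664 + 1296 + 11664) = 36√19, so the distance is |-504|/(36√19) = 14/√19.

14/√19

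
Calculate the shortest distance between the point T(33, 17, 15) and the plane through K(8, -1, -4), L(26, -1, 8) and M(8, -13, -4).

KL = (18, 0, 12) and KM = (0, -12, 0), so a normal is n = KL × KM = (144, 0, -216).
Then n·(33, 17, 15) - 2016 = -504.
|n| = √(20736 + 0 + 46656) = 72√13, so the distance is |-504|/(72√13) = 7/√13.

7/√13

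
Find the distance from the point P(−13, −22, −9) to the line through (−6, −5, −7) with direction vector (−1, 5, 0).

6√3

Direction vector d = (−1, 5, 0).
AP = (−7, −17, −2); AP·d = -78, |AP|² = 342, |d|² = 26.
distance² = |AP|² − (AP·d)²/|d|² = 342 − 6084/26 = 108, so the distance is 6√3.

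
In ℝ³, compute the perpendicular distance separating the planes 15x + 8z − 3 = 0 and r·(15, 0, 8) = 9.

6/17

With common normal n = (15, 0, 8) (|n| = 17), the distance is |3 − 9|/|n| = 6/17.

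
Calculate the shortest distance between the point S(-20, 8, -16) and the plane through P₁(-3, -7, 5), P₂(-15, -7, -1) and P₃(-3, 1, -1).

P₁P₂ = (-12, 0, -6) and P₁P₃ = (0, 8, -6), so a normal is n = P₁P₂ × P₁P₃ = (48, -72, -96).
d = |48·(-20) + (-72)·8 + (-96)·(-16) − (-120)| / √(2304 + 5184 + 9216) = |120| / (24√29) = 5√29/29.

5/√29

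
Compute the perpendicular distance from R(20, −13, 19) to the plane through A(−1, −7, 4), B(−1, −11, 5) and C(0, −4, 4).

9/√26

AB = (0, −4, 1) and AC = (1, 3, 0), so a normal is n = AB × AC = (−3, 1, 4).
Then n·(20, −13, 19) − 12 = −9.
|n| = √(9 + 1 + 16) = √26, so the distance is |-9|/√26 = 9/√26.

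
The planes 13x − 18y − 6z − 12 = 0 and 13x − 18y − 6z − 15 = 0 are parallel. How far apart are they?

With common normal n = (13, −18, −6) (|n| = 23), the distance is |12 − 15|/|n| = 3/23.

3/23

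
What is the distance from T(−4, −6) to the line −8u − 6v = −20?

d = |(-8)·(-4) + (-6)·(-6) − (-20)| / √(64 + 36) = |88|/10 = 44/5.

44/5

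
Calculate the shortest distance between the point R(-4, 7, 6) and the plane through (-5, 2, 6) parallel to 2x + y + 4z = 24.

7/√21

Parallel planes share the normal n = (2, 1, 4); since (-5, 2, 6) lies on the plane, its equation is 2x + y + 4z = 16.
Then n·(-4, 7, 6) - 16 = 7.
|n| = √(4 + 1 + 16) = √21, so the distance is |7|/√21 = √21/3.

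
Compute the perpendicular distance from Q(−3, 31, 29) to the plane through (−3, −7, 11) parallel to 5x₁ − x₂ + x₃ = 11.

Parallel planes share the normal n = (5, −1, 1); since (−3, −7, 11) lies on the plane, its equation is 5x₁ − x₂ + x₃ = 3.
Then n·(−3, 31, 29) − 3 = −20.
|n| = √(25 + 1 + 1) = 3√3, so the distance is |-20|/(3√3) = 20√3/9.

20/(3√3)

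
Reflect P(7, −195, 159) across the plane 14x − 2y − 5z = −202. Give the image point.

(301/15, -2953/15, 463/3)

With n = (14, −2, −5), the signed offset is (n·P − (-202))/|n|² = -105/225 = -7/15.
P' = P − 2t·n = (7, −195, 159) − (-14/15)·(14, −2, −5) = (301/15, −2953/15, 463/3).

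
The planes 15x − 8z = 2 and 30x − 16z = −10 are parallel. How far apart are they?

Divide the second equation by 2 to match normals: 15x − 8z = -5.
With common normal n = (15, 0, −8) (|n| = 17), the distance is |2 − (-5)|/|n| = 7/17.

7/17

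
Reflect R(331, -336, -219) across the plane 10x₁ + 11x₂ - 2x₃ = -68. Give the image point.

(961/3, -5216/15, -3253/15)

With n = (10, 11, -2), the signed offset is (n·R − (-68))/|n|² = 120/225 = 8/15.
R' = R − 2t·n = (331, -336, -219) − (16/15)·(10, 11, -2) = (961/3, -5216/15, -3253/15).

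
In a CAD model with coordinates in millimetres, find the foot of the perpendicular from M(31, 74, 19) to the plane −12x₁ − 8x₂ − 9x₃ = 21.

n = (−12, −8, −9), |n|² = 289, and n·M − 21 = -1156.
t = -1156/289 = -4, so the foot is M − t·n = (31, 74, 19) − (-4)·(−12, −8, −9) = (−17, 42, −17).

(-17, 42, -17)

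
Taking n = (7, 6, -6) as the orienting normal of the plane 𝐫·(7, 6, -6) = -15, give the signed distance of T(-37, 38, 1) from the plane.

-2

n·T − (-15) = -22.
|n| = 11, so the signed distance is -22/11 = -2.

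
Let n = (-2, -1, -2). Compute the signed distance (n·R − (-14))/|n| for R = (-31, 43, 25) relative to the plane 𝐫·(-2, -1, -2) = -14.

-17/3

n·R − (-14) = -17.
|n| = 3, so the signed distance is -17/3.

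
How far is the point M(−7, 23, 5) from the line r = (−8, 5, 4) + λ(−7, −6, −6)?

Direction vector d = (−7, −6, −6).
AP = (1, 18, 1), and AP × d = (−102, −1, 120).
|AP × d|² = 24805 and |d|² = 121, so the distance is √(24805/121) = √205.

√205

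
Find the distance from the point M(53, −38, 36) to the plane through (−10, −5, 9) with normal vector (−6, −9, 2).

27/11

The plane has equation n·(r − (−10, −5, 9)) = 0, i.e. n·r = 123.
Then n·(53, −38, 36) − 123 = −27.
|n| = √(36 + 81 + 4) = 11, so the distance is |-27|/11 = 27/11.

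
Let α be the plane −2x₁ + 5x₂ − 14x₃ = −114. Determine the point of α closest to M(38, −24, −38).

n = (−2, 5, −14), |n|² = 225, and n·M − (-114) = 450.
t = 450/225 = 2, so the foot is M − t·n = (38, −24, −38) − 2·(−2, 5, −14) = (42, −34, −10).

(42, -34, -10)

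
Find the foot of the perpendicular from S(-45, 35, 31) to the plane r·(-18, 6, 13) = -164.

n = (-18, 6, 13), |n|² = 529, and n·S − (-164) = 1587.
t = 1587/529 = 3, so the foot is S − t·n = (-45, 35, 31) − 3·(-18, 6, 13) = (9, 17, -8).

(9, 17, -8)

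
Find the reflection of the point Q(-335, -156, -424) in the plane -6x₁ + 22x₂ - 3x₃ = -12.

n = (-6, 22, -3), |n|² = 529, n·Q − (-12) = -138, so t = -138/529 = -6/23.
Foot F = Q − (-6/23)·n = (-7741/23, -3456/23, -9770/23); the reflection is 2F − Q = (-7777/23, -3324/23, -9788/23).

(-7777/23, -3324/23, -9788/23)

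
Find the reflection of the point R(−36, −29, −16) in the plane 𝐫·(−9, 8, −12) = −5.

(-18, -45, 8)

n = (−9, 8, −12), |n|² = 289, n·R − (-5) = 289, so t = 289/289 = 1.
Foot F = R − 1·n = (−27, −37, −4); the reflection is 2F − R = (−18, −45, 8).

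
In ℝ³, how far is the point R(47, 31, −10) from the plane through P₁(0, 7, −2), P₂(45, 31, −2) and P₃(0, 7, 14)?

16/17

P₁P₂ = (45, 24, 0) and P₁P₃ = (0, 0, 16), so a normal is n = P₁P₂ × P₁P₃ = (384, −720, 0).
n = (384, −720, 0); n·P − (-5040) = 768; |n| = 816; distance = 768/816 = 16/17.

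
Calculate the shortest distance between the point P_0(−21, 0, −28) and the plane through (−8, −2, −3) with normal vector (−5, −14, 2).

The plane has equation n·(r − (−8, −2, −3)) = 0, i.e. n·r = 62.
Then n·(−21, 0, −28) − 62 = −13.
|n| = √(25 + 196 + 4) = 15, so the distance is |-13|/15 = 13/15.

13/15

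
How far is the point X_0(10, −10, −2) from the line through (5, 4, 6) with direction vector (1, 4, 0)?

Direction vector d = (1, 4, 0).
AP = (5, −14, −8); AP·d = -51, |AP|² = 285, |d|² = 17.
distance² = |AP|² − (AP·d)²/|d|² = 285 − 2601/17 = 132, so the distance is 2√33.

2√33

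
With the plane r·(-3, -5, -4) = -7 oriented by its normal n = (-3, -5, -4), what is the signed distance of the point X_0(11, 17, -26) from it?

n·X_0 − (-7) = -7.
|n| = 5√2, so the signed distance is -7/(5√2).

-7/(5√2)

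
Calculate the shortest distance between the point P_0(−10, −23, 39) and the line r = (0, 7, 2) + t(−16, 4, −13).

2√482

Direction vector d = (−16, 4, −13).
AP = (−10, −30, 37), and AP × d = (242, −722, −520).
|AP × d|² = 850248 and |d|² = 441, so the distance is √(850248/441) = √1928 = 2√482.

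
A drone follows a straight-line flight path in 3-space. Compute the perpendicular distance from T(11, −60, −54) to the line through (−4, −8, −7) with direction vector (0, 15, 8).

√514

Direction vector d = (0, 15, 8).
AP = (15, −52, −47); AP·d = -1156, |AP|² = 5138, |d|² = 289.
distance² = |AP|² − (AP·d)²/|d|² = 5138 − 1336336/289 = 514, so the distance is √514.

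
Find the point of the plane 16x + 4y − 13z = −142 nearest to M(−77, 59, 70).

n = (16, 4, −13), |n|² = 441, and n·M − (-142) = -1764.
t = -1764/441 = -4, so the foot is M − t·n = (−77, 59, 70) − (-4)·(16, 4, −13) = (−13, 75, 18).

(-13, 75, 18)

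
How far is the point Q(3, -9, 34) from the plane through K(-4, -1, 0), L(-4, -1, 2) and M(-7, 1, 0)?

10√13/13

KL = (0, 0, 2) and KM = (-3, 2, 0), so a normal is n = KL × KM = (-4, -6, 0).
Then n·(3, -9, 34) - 22 = 20.
|n| = √(16 + 36 + 0) = 2√13, so the distance is |20|/(2√13) = 10√13/13.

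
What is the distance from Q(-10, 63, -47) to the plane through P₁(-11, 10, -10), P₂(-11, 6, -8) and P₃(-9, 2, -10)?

17√21/21

P₁P₂ = (0, -4, 2) and P₁P₃ = (2, -8, 0), so a normal is n = P₁P₂ × P₁P₃ = (16, 4, 8).
d = |16·(-10) + 4·63 + 8·(-47) − (-216)| / √(256 + 16 + 64) = |-68| / (4√21) = 17/√21.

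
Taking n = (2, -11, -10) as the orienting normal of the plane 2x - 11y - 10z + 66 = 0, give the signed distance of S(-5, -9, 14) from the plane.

1

n·S − (-66) = 15.
|n| = 15, so the signed distance is 15/15 = 1.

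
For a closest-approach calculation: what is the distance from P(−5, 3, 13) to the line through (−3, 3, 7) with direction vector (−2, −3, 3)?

3√2

Direction vector d = (−2, −3, 3).
AP = (−2, 0, 6); AP·d = 22, |AP|² = 40, |d|² = 22.
distance² = |AP|² − (AP·d)²/|d|² = 40 − 484/22 = 18, so the distance is 3√2.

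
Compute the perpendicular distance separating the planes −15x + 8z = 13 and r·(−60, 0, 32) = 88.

Divide the second equation by 4 to match normals: −15x + 8z = 22.
With common normal n = (−15, 0, 8) (|n| = 17), the distance is |13 − 22|/|n| = 9/17.

9/17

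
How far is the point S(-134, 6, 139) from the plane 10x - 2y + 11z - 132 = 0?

Normal vector n = (10, -2, 11), and n·(-134, 6, 139) - 132 = 45.
|n| = √(100 + 4 + 121) = 15, so the distance is |45|/15 = 3.

3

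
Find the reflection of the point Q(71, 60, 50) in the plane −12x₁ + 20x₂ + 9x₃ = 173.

(95, 20, 32)

With n = (−12, 20, 9), the signed offset is (n·Q − 173)/|n|² = 625/625 = 1.
Q' = Q − 2t·n = (71, 60, 50) − 2·(−12, 20, 9) = (95, 20, 32).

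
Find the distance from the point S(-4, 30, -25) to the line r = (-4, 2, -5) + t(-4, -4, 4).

4√26

Direction vector d = (-4, -4, 4).
AP = (0, 28, -20); AP·d = -192, |AP|² = 1184, |d|² = 48.
distance² = |AP|² − (AP·d)²/|d|² = 1184 − 36864/48 = 416, so the distance is 4√26.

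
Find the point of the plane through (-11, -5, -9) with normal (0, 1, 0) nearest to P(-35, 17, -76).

The perpendicular from P has direction n = (0, 1, 0): r = (-35, 17, -76) + μ(0, 1, 0).
Substitute into the plane: n·(P + μn) = -5 gives 17 + 1μ = -5, so μ = -22.
Foot = (-35, 17, -76) + (-22)·(0, 1, 0) = (-35, -5, -76).

(-35, -5, -76)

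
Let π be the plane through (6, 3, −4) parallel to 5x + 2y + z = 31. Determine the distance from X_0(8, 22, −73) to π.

Parallel planes share the normal n = (5, 2, 1); since (6, 3, −4) lies on the plane, its equation is 5x + 2y + z = 32.
Then n·(8, 22, −73) − 32 = −21.
|n| = √(25 + 4 + 1) = √30, so the distance is |-21|/√30 = 7√30/10.

7√30/10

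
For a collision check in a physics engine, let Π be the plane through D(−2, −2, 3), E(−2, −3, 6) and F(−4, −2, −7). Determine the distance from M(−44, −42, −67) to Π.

DE = (0, −1, 3) and DF = (−2, 0, −10), so a normal is n = DE × DF = (10, −6, −2).
Then n·(−44, −42, −67) − (−14) = −40.
|n| = √(100 + 36 + 4) = 2√35, so the distance is |-40|/(2√35) = 20/√35.

20/√35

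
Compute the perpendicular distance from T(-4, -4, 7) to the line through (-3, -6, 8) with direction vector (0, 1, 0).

Direction vector d = (0, 1, 0).
AP = (-1, 2, -1); AP·d = 2, |AP|² = 6, |d|² = 1.
distance² = |AP|² − (AP·d)²/|d|² = 6 − 4/1 = 2, so the distance is √2.

√2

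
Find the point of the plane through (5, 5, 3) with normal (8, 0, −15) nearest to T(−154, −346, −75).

(-2570/17, -346, -1365/17)

The perpendicular from T has direction n = (8, 0, −15): r = (−154, −346, −75) + μ(8, 0, −15).
Substitute into the plane: n·(T + μn) = -5 gives -107 + 289μ = -5, so μ = 6/17.
Foot = (−154, −346, −75) + (6/17)·(8, 0, −15) = (−2570/17, −346, −1365/17).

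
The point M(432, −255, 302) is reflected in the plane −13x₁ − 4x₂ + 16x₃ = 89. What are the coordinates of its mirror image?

(1322/3, -757/3, 874/3)

n = (−13, −4, 16), |n|² = 441, n·M − 89 = 147, so t = 147/441 = 1/3.
Foot F = M − (1/3)·n = (1309/3, −761/3, 890/3); the reflection is 2F − M = (1322/3, −757/3, 874/3).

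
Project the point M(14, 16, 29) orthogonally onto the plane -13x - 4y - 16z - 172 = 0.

n = (-13, -4, -16), |n|² = 441, and n·M − 172 = -882.
t = -882/441 = -2, so the foot is M − t·n = (14, 16, 29) − (-2)·(-13, -4, -16) = (-12, 8, -3).

(-12, 8, -3)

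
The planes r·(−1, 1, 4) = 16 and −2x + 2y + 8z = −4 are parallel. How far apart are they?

Divide the second equation by 2 to match normals: −x + y + 4z = -2.
Both planes have normal n = (−1, 1, 4), |n| = 3√2. Any point on the first plane is at distance |(-2) − 16|/|n| = 18/(3√2) = 3√2 from the second.

3√2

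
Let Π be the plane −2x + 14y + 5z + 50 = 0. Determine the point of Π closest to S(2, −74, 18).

n = (−2, 14, 5), |n|² = 225, and n·S − (-50) = -900.
t = -900/225 = -4, so the foot is S − t·n = (2, −74, 18) − (-4)·(−2, 14, 5) = (−6, −18, 38).

(-6, -18, 38)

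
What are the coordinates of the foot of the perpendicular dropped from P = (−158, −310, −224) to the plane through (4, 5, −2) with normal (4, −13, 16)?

The perpendicular from P has direction n = (4, −13, 16): r = (−158, −310, −224) + μ(4, −13, 16).
Substitute into the plane: n·(P + μn) = -81 gives -186 + 441μ = -81, so μ = 5/21.
Foot = (−158, −310, −224) + (5/21)·(4, −13, 16) = (−3298/21, −6575/21, −4624/21).

(-3298/21, -6575/21, -4624/21)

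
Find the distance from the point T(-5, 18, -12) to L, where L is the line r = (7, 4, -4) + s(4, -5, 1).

√26

Direction vector d = (4, -5, 1).
AP = (-12, 14, -8), and AP × d = (-26, -20, 4).
|AP × d|² = 1092 and |d|² = 42, so the distance is √(1092/42) = √26.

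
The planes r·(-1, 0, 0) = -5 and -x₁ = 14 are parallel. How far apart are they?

19

Both planes have normal n = (-1, 0, 0), |n| = 1. Any point on the first plane is at distance |14 − (-5)|/|n| = 19/1 = 19 from the second.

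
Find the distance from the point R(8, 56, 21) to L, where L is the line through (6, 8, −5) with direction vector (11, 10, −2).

2√521

Direction vector d = (11, 10, −2).
AP = (2, 48, 26); AP·d = 450, |AP|² = 2984, |d|² = 225.
distance² = |AP|² − (AP·d)²/|d|² = 2984 − 202500/225 = 2084, so the distance is 2√521.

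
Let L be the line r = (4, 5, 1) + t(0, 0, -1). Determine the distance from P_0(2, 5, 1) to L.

2

Direction vector d = (0, 0, -1).
AP = (-2, 0, 0); AP·d = 0, |AP|² = 4, |d|² = 1.
distance² = |AP|² − (AP·d)²/|d|² = 4 − 0/1 = 4, so the distance is 2.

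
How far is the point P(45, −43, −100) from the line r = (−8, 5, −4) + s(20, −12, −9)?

3√481

Direction vector d = (20, −12, −9).
AP = (53, −48, −96); AP·d = 2500, |AP|² = 14329, |d|² = 625.
distance² = |AP|² − (AP·d)²/|d|² = 14329 − 6250000/625 = 4329, so the distance is 3√481.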